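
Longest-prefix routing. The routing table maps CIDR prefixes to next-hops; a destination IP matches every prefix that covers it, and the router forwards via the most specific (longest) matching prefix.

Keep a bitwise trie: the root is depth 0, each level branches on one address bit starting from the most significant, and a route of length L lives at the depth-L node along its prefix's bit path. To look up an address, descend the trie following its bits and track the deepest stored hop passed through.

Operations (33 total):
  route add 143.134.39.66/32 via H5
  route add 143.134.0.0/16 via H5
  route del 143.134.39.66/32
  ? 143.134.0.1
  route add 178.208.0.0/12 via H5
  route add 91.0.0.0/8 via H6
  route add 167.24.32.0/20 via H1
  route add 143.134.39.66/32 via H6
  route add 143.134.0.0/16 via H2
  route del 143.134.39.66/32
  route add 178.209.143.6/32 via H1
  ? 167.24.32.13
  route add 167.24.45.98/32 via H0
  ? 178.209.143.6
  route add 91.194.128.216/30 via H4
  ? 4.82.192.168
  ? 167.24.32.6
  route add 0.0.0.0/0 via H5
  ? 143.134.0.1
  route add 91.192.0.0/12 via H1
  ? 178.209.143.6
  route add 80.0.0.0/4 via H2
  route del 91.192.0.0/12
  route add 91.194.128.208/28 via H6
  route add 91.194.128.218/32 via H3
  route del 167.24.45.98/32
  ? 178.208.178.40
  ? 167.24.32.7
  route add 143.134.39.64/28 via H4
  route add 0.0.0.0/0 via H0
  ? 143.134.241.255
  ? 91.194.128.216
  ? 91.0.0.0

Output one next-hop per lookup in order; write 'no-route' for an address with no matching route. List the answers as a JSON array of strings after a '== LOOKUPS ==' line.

Apply in order:
  + 143.134.39.66/32 (H5) depth=32
  + 143.134.0.0/16 (H5) depth=16
  del 143.134.39.66/32 (clear depth 32)
  lookup 143.134.0.1: bits 100011111000011000 walk d0:-→d1:-→d2:-→d3:-→d4:-→d5:-→d6:-→d7:-→d8:-→d9:-→d10:-→d11:-→d12:-→d13:-→d14:-→d15:-→d16:H5→d17:-→d18:- -> H5
  + 178.208.0.0/12 (H5) depth=12
  + 91.0.0.0/8 (H6) depth=8
  + 167.24.32.0/20 (H1) depth=20
  + 143.134.39.66/32 (H6) depth=32
  + 143.134.0.0/16 (H2) depth=16
  del 143.134.39.66/32 (clear depth 32)
  + 178.209.143.6/32 (H1) depth=32
  lookup 167.24.32.13: bits 10100111000110000010 walk d0:-→d1:-→d2:-→d3:-→d4:-→d5:-→d6:-→d7:-→d8:-→d9:-→d10:-→d11:-→d12:-→d13:-→d14:-→d15:-→d16:-→d17:-→d18:-→d19:-→d20:H1 -> H1
  + 167.24.45.98/32 (H0) depth=32
  lookup 178.209.143.6: bits 10110010110100011000111100000110 walk d0:-→d1:-→d2:-→d3:-→d4:-→d5:-→d6:-→d7:-→d8:-→d9:-→d10:-→d11:-→d12:H5→d13:-→d14:-→d15:-→d16:-→d17:-→d18:-→d19:-→d20:-→d21:-→d22:-→d23:-→d24:-→d25:-→d26:-→d27:-→d28:-→d29:-→d30:-→d31:-→d32:H1 -> H1
  + 91.194.128.216/30 (H4) depth=30
  lookup 4.82.192.168: bits 0 walk d0:-→d1:- -> no-route
  lookup 167.24.32.6: bits 10100111000110000010 walk d0:-→d1:-→d2:-→d3:-→d4:-→d5:-→d6:-→d7:-→d8:-→d9:-→d10:-→d11:-→d12:-→d13:-→d14:-→d15:-→d16:-→d17:-→d18:-→d19:-→d20:H1 -> H1
  + 0.0.0.0/0 (H5) depth=0
  lookup 143.134.0.1: bits 100011111000011000 walk d0:H5→d1:-→d2:-→d3:-→d4:-→d5:-→d6:-→d7:-→d8:-→d9:-→d10:-→d11:-→d12:-→d13:-→d14:-→d15:-→d16:H2→d17:-→d18:- -> H2
  + 91.192.0.0/12 (H1) depth=12
  lookup 178.209.143.6: bits 10110010110100011000111100000110 walk d0:H5→d1:-→d2:-→d3:-→d4:-→d5:-→d6:-→d7:-→d8:-→d9:-→d10:-→d11:-→d12:H5→d13:-→d14:-→d15:-→d16:-→d17:-→d18:-→d19:-→d20:-→d21:-→d22:-→d23:-→d24:-→d25:-→d26:-→d27:-→d28:-→d29:-→d30:-→d31:-→d32:H1 -> H1
  + 80.0.0.0/4 (H2) depth=4
  del 91.192.0.0/12 (clear depth 12)
  + 91.194.128.208/28 (H6) depth=28
  + 91.194.128.218/32 (H3) depth=32
  del 167.24.45.98/32 (clear depth 32)
  lookup 178.208.178.40: bits 101100101101000 walk d0:H5→d1:-→d2:-→d3:-→d4:-→d5:-→d6:-→d7:-→d8:-→d9:-→d10:-→d11:-→d12:H5→d13:-→d14:-→d15:- -> H5
  lookup 167.24.32.7: bits 10100111000110000010 walk d0:H5→d1:-→d2:-→d3:-→d4:-→d5:-→d6:-→d7:-→d8:-→d9:-→d10:-→d11:-→d12:-→d13:-→d14:-→d15:-→d16:-→d17:-→d18:-→d19:-→d20:H1 -> H1
  + 143.134.39.64/28 (H4) depth=28
  + 0.0.0.0/0 (H0) depth=0
  lookup 143.134.241.255: bits 1000111110000110 walk d0:H0→d1:-→d2:-→d3:-→d4:-→d5:-→d6:-→d7:-→d8:-→d9:-→d10:-→d11:-→d12:-→d13:-→d14:-→d15:-→d16:H2 -> H2
  lookup 91.194.128.216: bits 010110111100001010000000110110 walk d0:H0→d1:-→d2:-→d3:-→d4:H2→d5:-→d6:-→d7:-→d8:H6→d9:-→d10:-→d11:-→d12:-→d13:-→d14:-→d15:-→d16:-→d17:-→d18:-→d19:-→d20:-→d21:-→d22:-→d23:-→d24:-→d25:-→d26:-→d27:-→d28:H6→d29:-→d30:H4 -> H4
  lookup 91.0.0.0: bits 01011011 walk d0:H0→d1:-→d2:-→d3:-→d4:H2→d5:-→d6:-→d7:-→d8:H6 -> H6

== LOOKUPS ==
["H5","H1","H1","no-route","H1","H2","H1","H5","H1","H2","H4","H6"]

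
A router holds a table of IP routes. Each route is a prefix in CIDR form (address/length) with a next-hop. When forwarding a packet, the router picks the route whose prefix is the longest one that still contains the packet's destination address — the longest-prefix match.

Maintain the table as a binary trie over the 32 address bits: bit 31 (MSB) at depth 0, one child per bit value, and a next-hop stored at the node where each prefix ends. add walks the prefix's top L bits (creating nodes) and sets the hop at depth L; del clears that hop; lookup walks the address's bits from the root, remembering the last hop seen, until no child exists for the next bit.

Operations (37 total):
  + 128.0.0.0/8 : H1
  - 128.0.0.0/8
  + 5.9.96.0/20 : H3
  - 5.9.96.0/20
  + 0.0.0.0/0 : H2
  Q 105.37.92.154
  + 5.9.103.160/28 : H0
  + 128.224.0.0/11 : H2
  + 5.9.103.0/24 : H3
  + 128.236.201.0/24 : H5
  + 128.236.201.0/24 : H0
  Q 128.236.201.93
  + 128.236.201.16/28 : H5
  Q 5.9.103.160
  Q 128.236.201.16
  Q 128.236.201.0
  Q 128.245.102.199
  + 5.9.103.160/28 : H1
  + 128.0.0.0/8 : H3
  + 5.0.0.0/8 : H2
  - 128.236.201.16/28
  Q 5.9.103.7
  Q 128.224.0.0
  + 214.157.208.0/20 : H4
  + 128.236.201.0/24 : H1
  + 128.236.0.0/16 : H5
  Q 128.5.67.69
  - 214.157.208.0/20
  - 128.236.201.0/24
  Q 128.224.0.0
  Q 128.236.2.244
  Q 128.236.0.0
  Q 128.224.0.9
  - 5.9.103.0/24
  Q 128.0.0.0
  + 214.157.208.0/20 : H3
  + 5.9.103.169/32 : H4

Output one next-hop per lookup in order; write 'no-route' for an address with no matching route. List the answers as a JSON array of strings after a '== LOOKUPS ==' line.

Trace:
  + 128.0.0.0/8 (H1) depth=8
  - 128.0.0.0/8 clear@8
  + 5.9.96.0/20 (H3) depth=20
  - 5.9.96.0/20 clear@20
  + 0.0.0.0/0 (H2) depth=0
  ? 105.37.92.154  path d0:H2→d1:-  best=H2
  + 5.9.103.160/28 (H0) depth=28
  + 128.224.0.0/11 (H2) depth=11
  + 5.9.103.0/24 (H3) depth=24
  + 128.236.201.0/24 (H5) depth=24
  + 128.236.201.0/24 (H0) depth=24
  ? 128.236.201.93  path d0:H2→d1:-→d2:-→d3:-→d4:-→d5:-→d6:-→d7:-→d8:-→d9:-→d10:-→d11:H2→d12:-→d13:-→d14:-→d15:-→d16:-→d17:-→d18:-→d19:-→d20:-→d21:-→d22:-→d23:-→d24:H0  best=H0
  + 128.236.201.16/28 (H5) depth=28
  ? 5.9.103.160  path d0:H2→d1:-→d2:-→d3:-→d4:-→d5:-→d6:-→d7:-→d8:-→d9:-→d10:-→d11:-→d12:-→d13:-→d14:-→d15:-→d16:-→d17:-→d18:-→d19:-→d20:-→d21:-→d22:-→d23:-→d24:H3→d25:-→d26:-→d27:-→d28:H0  best=H0
  ? 128.236.201.16  path d0:H2→d1:-→d2:-→d3:-→d4:-→d5:-→d6:-→d7:-→d8:-→d9:-→d10:-→d11:H2→d12:-→d13:-→d14:-→d15:-→d16:-→d17:-→d18:-→d19:-→d20:-→d21:-→d22:-→d23:-→d24:H0→d25:-→d26:-→d27:-→d28:H5  best=H5
  ? 128.236.201.0  path d0:H2→d1:-→d2:-→d3:-→d4:-→d5:-→d6:-→d7:-→d8:-→d9:-→d10:-→d11:H2→d12:-→d13:-→d14:-→d15:-→d16:-→d17:-→d18:-→d19:-→d20:-→d21:-→d22:-→d23:-→d24:H0→d25:-→d26:-→d27:-  best=H0
  ? 128.245.102.199  path d0:H2→d1:-→d2:-→d3:-→d4:-→d5:-→d6:-→d7:-→d8:-→d9:-→d10:-→d11:H2  best=H2
  + 5.9.103.160/28 (H1) depth=28
  + 128.0.0.0/8 (H3) depth=8
  + 5.0.0.0/8 (H2) depth=8
  - 128.236.201.16/28 clear@28
  ? 5.9.103.7  path d0:H2→d1:-→d2:-→d3:-→d4:-→d5:-→d6:-→d7:-→d8:H2→d9:-→d10:-→d11:-→d12:-→d13:-→d14:-→d15:-→d16:-→d17:-→d18:-→d19:-→d20:-→d21:-→d22:-→d23:-→d24:H3  best=H3
  ? 128.224.0.0  path d0:H2→d1:-→d2:-→d3:-→d4:-→d5:-→d6:-→d7:-→d8:H3→d9:-→d10:-→d11:H2→d12:-  best=H2
  + 214.157.208.0/20 (H4) depth=20
  + 128.236.201.0/24 (H1) depth=24
  + 128.236.0.0/16 (H5) depth=16
  ? 128.5.67.69  path d0:H2→d1:-→d2:-→d3:-→d4:-→d5:-→d6:-→d7:-→d8:H3  best=H3
  - 214.157.208.0/20 clear@20
  - 128.236.201.0/24 clear@24
  ? 128.224.0.0  path d0:H2→d1:-→d2:-→d3:-→d4:-→d5:-→d6:-→d7:-→d8:H3→d9:-→d10:-→d11:H2→d12:-  best=H2
  ? 128.236.2.244  path d0:H2→d1:-→d2:-→d3:-→d4:-→d5:-→d6:-→d7:-→d8:H3→d9:-→d10:-→d11:H2→d12:-→d13:-→d14:-→d15:-→d16:H5  best=H5
  ? 128.236.0.0  path d0:H2→d1:-→d2:-→d3:-→d4:-→d5:-→d6:-→d7:-→d8:H3→d9:-→d10:-→d11:H2→d12:-→d13:-→d14:-→d15:-→d16:H5  best=H5
  ? 128.224.0.9  path d0:H2→d1:-→d2:-→d3:-→d4:-→d5:-→d6:-→d7:-→d8:H3→d9:-→d10:-→d11:H2→d12:-  best=H2
  - 5.9.103.0/24 clear@24
  ? 128.0.0.0  path d0:H2→d1:-→d2:-→d3:-→d4:-→d5:-→d6:-→d7:-→d8:H3  best=H3
  + 214.157.208.0/20 (H3) depth=20
  + 5.9.103.169/32 (H4) depth=32

== LOOKUPS ==
["H2","H0","H0","H5","H0","H2","H3","H2","H3","H2","H5","H5","H2","H3"]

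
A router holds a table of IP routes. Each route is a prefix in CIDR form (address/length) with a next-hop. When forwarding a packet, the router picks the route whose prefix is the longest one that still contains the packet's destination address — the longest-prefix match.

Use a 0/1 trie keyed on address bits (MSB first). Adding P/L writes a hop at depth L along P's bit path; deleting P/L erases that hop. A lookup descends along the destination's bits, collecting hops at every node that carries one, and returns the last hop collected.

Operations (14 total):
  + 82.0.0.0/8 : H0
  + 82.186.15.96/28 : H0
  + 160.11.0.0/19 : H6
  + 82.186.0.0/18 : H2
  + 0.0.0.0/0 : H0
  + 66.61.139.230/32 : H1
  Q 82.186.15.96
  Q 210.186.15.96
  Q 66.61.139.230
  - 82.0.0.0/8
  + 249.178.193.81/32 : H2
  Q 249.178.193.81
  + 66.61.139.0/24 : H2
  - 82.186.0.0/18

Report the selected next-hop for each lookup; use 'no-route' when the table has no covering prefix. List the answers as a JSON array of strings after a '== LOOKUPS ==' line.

Trace:
  + 82.0.0.0/8 (H0) depth=8
  + 82.186.15.96/28 (H0) depth=28
  + 160.11.0.0/19 (H6) depth=19
  + 82.186.0.0/18 (H2) depth=18
  + 0.0.0.0/0 (H0) depth=0
  + 66.61.139.230/32 (H1) depth=32
  lookup 82.186.15.96: bits 0101001010111010000011110110 walk d0:H0→d1:-→d2:-→d3:-→d4:-→d5:-→d6:-→d7:-→d8:H0→d9:-→d10:-→d11:-→d12:-→d13:-→d14:-→d15:-→d16:-→d17:-→d18:H2→d19:-→d20:-→d21:-→d22:-→d23:-→d24:-→d25:-→d26:-→d27:-→d28:H0 -> H0
  lookup 210.186.15.96: bits 1 walk d0:H0→d1:- -> H0
  lookup 66.61.139.230: bits 01000010001111011000101111100110 walk d0:H0→d1:-→d2:-→d3:-→d4:-→d5:-→d6:-→d7:-→d8:-→d9:-→d10:-→d11:-→d12:-→d13:-→d14:-→d15:-→d16:-→d17:-→d18:-→d19:-→d20:-→d21:-→d22:-→d23:-→d24:-→d25:-→d26:-→d27:-→d28:-→d29:-→d30:-→d31:-→d32:H1 -> H1
  - 82.0.0.0/8 clear@8
  + 249.178.193.81/32 (H2) depth=32
  lookup 249.178.193.81: bits 11111001101100101100000101010001 walk d0:H0→d1:-→d2:-→d3:-→d4:-→d5:-→d6:-→d7:-→d8:-→d9:-→d10:-→d11:-→d12:-→d13:-→d14:-→d15:-→d16:-→d17:-→d18:-→d19:-→d20:-→d21:-→d22:-→d23:-→d24:-→d25:-→d26:-→d27:-→d28:-→d29:-→d30:-→d31:-→d32:H2 -> H2
  + 66.61.139.0/24 (H2) depth=24
  - 82.186.0.0/18 clear@18

== LOOKUPS ==
["H0","H0","H1","H2"]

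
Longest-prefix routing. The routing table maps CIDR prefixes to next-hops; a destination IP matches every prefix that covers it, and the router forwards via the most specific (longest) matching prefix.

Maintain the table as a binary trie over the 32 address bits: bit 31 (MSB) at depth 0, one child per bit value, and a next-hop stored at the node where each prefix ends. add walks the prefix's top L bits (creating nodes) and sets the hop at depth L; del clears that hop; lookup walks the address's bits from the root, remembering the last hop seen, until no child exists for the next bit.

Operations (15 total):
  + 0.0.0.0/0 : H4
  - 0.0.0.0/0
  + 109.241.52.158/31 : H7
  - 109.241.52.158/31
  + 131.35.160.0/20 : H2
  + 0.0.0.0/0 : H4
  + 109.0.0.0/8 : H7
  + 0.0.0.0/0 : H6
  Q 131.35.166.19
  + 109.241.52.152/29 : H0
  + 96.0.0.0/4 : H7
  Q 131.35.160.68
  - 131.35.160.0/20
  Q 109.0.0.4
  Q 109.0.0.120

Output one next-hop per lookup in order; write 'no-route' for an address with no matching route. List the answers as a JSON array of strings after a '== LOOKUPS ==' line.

Process each operation:
  add 0.0.0.0/0 -> H4 at depth 0
  del 0.0.0.0/0 (clear depth 0)
  add 109.241.52.158/31 -> H7 at depth 31
  del 109.241.52.158/31 (clear depth 31)
  add 131.35.160.0/20 -> H2 at depth 20
  add 0.0.0.0/0 -> H4 at depth 0
  add 109.0.0.0/8 -> H7 at depth 8
  add 0.0.0.0/0 -> H6 at depth 0
  Q 131.35.166.19: descend 10000011001000111010 ; hops seen [H6,H2] ; pick H2
  add 109.241.52.152/29 -> H0 at depth 29
  add 96.0.0.0/4 -> H7 at depth 4
  Q 131.35.160.68: descend 10000011001000111010 ; hops seen [H6,H2] ; pick H2
  del 131.35.160.0/20 (clear depth 20)
  Q 109.0.0.4: descend 01101101 ; hops seen [H6,H7,H7] ; pick H7
  Q 109.0.0.120: descend 01101101 ; hops seen [H6,H7,H7] ; pick H7

== LOOKUPS ==
["H2","H2","H7","H7"]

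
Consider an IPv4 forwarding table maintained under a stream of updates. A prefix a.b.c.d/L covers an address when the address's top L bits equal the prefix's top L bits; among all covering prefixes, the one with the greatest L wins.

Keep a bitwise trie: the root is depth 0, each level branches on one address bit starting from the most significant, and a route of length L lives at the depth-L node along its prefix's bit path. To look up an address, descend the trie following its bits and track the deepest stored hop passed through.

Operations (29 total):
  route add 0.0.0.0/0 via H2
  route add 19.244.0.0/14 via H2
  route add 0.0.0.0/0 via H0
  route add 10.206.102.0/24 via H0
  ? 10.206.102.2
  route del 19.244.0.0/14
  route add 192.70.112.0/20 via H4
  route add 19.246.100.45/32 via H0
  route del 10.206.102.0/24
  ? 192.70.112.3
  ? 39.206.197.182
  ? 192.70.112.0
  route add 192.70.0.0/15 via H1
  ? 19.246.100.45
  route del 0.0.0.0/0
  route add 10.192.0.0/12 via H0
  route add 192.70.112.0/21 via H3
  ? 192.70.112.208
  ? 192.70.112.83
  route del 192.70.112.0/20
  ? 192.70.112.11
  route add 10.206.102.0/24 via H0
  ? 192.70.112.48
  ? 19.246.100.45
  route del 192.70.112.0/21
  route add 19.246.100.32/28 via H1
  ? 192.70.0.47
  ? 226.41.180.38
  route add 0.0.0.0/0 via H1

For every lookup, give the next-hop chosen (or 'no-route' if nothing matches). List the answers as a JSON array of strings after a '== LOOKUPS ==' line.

Apply in order:
  add 0.0.0.0/0 -> H2 at depth 0
  add 19.244.0.0/14 -> H2 at depth 14
  add 0.0.0.0/0 -> H0 at depth 0
  add 10.206.102.0/24 -> H0 at depth 24
  lookup 10.206.102.2: bits 000010101100111001100110 walk d0:H0→d1:-→d2:-→d3:-→d4:-→d5:-→d6:-→d7:-→d8:-→d9:-→d10:-→d11:-→d12:-→d13:-→d14:-→d15:-→d16:-→d17:-→d18:-→d19:-→d20:-→d21:-→d22:-→d23:-→d24:H0 -> H0
  - 19.244.0.0/14 clear@14
  add 192.70.112.0/20 -> H4 at depth 20
  add 19.246.100.45/32 -> H0 at depth 32
  - 10.206.102.0/24 clear@24
  lookup 192.70.112.3: bits 11000000010001100111 walk d0:H0→d1:-→d2:-→d3:-→d4:-→d5:-→d6:-→d7:-→d8:-→d9:-→d10:-→d11:-→d12:-→d13:-→d14:-→d15:-→d16:-→d17:-→d18:-→d19:-→d20:H4 -> H4
  lookup 39.206.197.182: bits 00 walk d0:H0→d1:-→d2:- -> H0
  lookup 192.70.112.0: bits 11000000010001100111 walk d0:H0→d1:-→d2:-→d3:-→d4:-→d5:-→d6:-→d7:-→d8:-→d9:-→d10:-→d11:-→d12:-→d13:-→d14:-→d15:-→d16:-→d17:-→d18:-→d19:-→d20:H4 -> H4
  add 192.70.0.0/15 -> H1 at depth 15
  lookup 19.246.100.45: bits 00010011111101100110010000101101 walk d0:H0→d1:-→d2:-→d3:-→d4:-→d5:-→d6:-→d7:-→d8:-→d9:-→d10:-→d11:-→d12:-→d13:-→d14:-→d15:-→d16:-→d17:-→d18:-→d19:-→d20:-→d21:-→d22:-→d23:-→d24:-→d25:-→d26:-→d27:-→d28:-→d29:-→d30:-→d31:-→d32:H0 -> H0
  - 0.0.0.0/0 clear@0
  add 10.192.0.0/12 -> H0 at depth 12
  add 192.70.112.0/21 -> H3 at depth 21
  lookup 192.70.112.208: bits 110000000100011001110 walk d0:-→d1:-→d2:-→d3:-→d4:-→d5:-→d6:-→d7:-→d8:-→d9:-→d10:-→d11:-→d12:-→d13:-→d14:-→d15:H1→d16:-→d17:-→d18:-→d19:-→d20:H4→d21:H3 -> H3
  lookup 192.70.112.83: bits 110000000100011001110 walk d0:-→d1:-→d2:-→d3:-→d4:-→d5:-→d6:-→d7:-→d8:-→d9:-→d10:-→d11:-→d12:-→d13:-→d14:-→d15:H1→d16:-→d17:-→d18:-→d19:-→d20:H4→d21:H3 -> H3
  - 192.70.112.0/20 clear@20
  lookup 192.70.112.11: bits 110000000100011001110 walk d0:-→d1:-→d2:-→d3:-→d4:-→d5:-→d6:-→d7:-→d8:-→d9:-→d10:-→d11:-→d12:-→d13:-→d14:-→d15:H1→d16:-→d17:-→d18:-→d19:-→d20:-→d21:H3 -> H3
  add 10.206.102.0/24 -> H0 at depth 24
  lookup 192.70.112.48: bits 110000000100011001110 walk d0:-→d1:-→d2:-→d3:-→d4:-→d5:-→d6:-→d7:-→d8:-→d9:-→d10:-→d11:-→d12:-→d13:-→d14:-→d15:H1→d16:-→d17:-→d18:-→d19:-→d20:-→d21:H3 -> H3
  lookup 19.246.100.45: bits 00010011111101100110010000101101 walk d0:-→d1:-→d2:-→d3:-→d4:-→d5:-→d6:-→d7:-→d8:-→d9:-→d10:-→d11:-→d12:-→d13:-→d14:-→d15:-→d16:-→d17:-→d18:-→d19:-→d20:-→d21:-→d22:-→d23:-→d24:-→d25:-→d26:-→d27:-→d28:-→d29:-→d30:-→d31:-→d32:H0 -> H0
  - 192.70.112.0/21 clear@21
  add 19.246.100.32/28 -> H1 at depth 28
  lookup 192.70.0.47: bits 11000000010001100 walk d0:-→d1:-→d2:-→d3:-→d4:-→d5:-→d6:-→d7:-→d8:-→d9:-→d10:-→d11:-→d12:-→d13:-→d14:-→d15:H1→d16:-→d17:- -> H1
  lookup 226.41.180.38: bits 11 walk d0:-→d1:-→d2:- -> no-route
  add 0.0.0.0/0 -> H1 at depth 0

== LOOKUPS ==
["H0","H4","H0","H4","H0","H3","H3","H3","H3","H0","H1","no-route"]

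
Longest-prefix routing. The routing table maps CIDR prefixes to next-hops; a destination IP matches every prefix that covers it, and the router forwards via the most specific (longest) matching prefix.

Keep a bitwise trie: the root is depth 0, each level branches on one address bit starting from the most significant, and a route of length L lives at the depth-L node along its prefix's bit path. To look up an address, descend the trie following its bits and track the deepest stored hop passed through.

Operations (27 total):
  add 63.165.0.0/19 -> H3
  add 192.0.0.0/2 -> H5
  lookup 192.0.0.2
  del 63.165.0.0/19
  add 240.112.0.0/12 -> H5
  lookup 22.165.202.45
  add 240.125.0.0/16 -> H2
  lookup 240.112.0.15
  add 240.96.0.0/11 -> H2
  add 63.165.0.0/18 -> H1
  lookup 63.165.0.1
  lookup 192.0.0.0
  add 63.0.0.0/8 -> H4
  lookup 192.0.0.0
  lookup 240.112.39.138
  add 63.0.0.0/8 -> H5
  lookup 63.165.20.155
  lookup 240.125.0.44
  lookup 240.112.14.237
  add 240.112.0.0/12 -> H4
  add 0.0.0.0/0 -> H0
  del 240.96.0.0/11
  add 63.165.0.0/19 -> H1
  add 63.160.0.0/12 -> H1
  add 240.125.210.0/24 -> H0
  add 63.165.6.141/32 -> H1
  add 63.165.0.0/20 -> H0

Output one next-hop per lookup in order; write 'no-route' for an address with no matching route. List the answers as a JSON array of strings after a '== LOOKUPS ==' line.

Process each operation:
  add 63.165.0.0/19 -> H3 at depth 19
  add 192.0.0.0/2 -> H5 at depth 2
  ? 192.0.0.2  path d0:-→d1:-→d2:H5  best=H5
  del 63.165.0.0/19 (clear depth 19)
  add 240.112.0.0/12 -> H5 at depth 12
  ? 22.165.202.45  path d0:-→d1:-→d2:-  best=no-route
  add 240.125.0.0/16 -> H2 at depth 16
  ? 240.112.0.15  path d0:-→d1:-→d2:H5→d3:-→d4:-→d5:-→d6:-→d7:-→d8:-→d9:-→d10:-→d11:-→d12:H5  best=H5
  add 240.96.0.0/11 -> H2 at depth 11
  add 63.165.0.0/18 -> H1 at depth 18
  ? 63.165.0.1  path d0:-→d1:-→d2:-→d3:-→d4:-→d5:-→d6:-→d7:-→d8:-→d9:-→d10:-→d11:-→d12:-→d13:-→d14:-→d15:-→d16:-→d17:-→d18:H1→d19:-  best=H1
  ? 192.0.0.0  path d0:-→d1:-→d2:H5  best=H5
  add 63.0.0.0/8 -> H4 at depth 8
  ? 192.0.0.0  path d0:-→d1:-→d2:H5  best=H5
  ? 240.112.39.138  path d0:-→d1:-→d2:H5→d3:-→d4:-→d5:-→d6:-→d7:-→d8:-→d9:-→d10:-→d11:H2→d12:H5  best=H5
  add 63.0.0.0/8 -> H5 at depth 8
  ? 63.165.20.155  path d0:-→d1:-→d2:-→d3:-→d4:-→d5:-→d6:-→d7:-→d8:H5→d9:-→d10:-→d11:-→d12:-→d13:-→d14:-→d15:-→d16:-→d17:-→d18:H1→d19:-  best=H1
  ? 240.125.0.44  path d0:-→d1:-→d2:H5→d3:-→d4:-→d5:-→d6:-→d7:-→d8:-→d9:-→d10:-→d11:H2→d12:H5→d13:-→d14:-→d15:-→d16:H2  best=H2
  ? 240.112.14.237  path d0:-→d1:-→d2:H5→d3:-→d4:-→d5:-→d6:-→d7:-→d8:-→d9:-→d10:-→d11:H2→d12:H5  best=H5
  add 240.112.0.0/12 -> H4 at depth 12
  add 0.0.0.0/0 -> H0 at depth 0
  del 240.96.0.0/11 (clear depth 11)
  add 63.165.0.0/19 -> H1 at depth 19
  add 63.160.0.0/12 -> H1 at depth 12
  add 240.125.210.0/24 -> H0 at depth 24
  add 63.165.6.141/32 -> H1 at depth 32
  add 63.165.0.0/20 -> H0 at depth 20

== LOOKUPS ==
["H5","no-route","H5","H1","H5","H5","H5","H1","H2","H5"]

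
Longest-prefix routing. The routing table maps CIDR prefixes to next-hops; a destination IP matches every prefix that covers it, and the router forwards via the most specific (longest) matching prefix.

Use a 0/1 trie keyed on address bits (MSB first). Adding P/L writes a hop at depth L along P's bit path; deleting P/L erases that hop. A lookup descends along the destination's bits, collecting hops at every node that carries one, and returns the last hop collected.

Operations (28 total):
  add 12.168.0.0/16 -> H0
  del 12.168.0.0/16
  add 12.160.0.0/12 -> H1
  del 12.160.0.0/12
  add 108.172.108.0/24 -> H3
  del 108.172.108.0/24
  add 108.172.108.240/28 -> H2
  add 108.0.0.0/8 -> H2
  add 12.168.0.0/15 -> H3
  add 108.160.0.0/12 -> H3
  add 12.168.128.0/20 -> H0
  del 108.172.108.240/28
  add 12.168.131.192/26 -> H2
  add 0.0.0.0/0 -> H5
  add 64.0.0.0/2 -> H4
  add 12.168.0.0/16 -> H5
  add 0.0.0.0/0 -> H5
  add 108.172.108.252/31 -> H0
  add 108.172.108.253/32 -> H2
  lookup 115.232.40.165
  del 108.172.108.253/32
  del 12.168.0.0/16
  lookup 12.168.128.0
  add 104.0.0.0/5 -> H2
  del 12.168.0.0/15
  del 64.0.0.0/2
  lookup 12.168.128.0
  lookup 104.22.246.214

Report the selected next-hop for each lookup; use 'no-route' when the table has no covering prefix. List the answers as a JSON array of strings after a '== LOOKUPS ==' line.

Process each operation:
  + 12.168.0.0/16 (H0) depth=16
  - 12.168.0.0/16 clear@16
  + 12.160.0.0/12 (H1) depth=12
  - 12.160.0.0/12 clear@12
  + 108.172.108.0/24 (H3) depth=24
  - 108.172.108.0/24 clear@24
  + 108.172.108.240/28 (H2) depth=28
  + 108.0.0.0/8 (H2) depth=8
  + 12.168.0.0/15 (H3) depth=15
  + 108.160.0.0/12 (H3) depth=12
  + 12.168.128.0/20 (H0) depth=20
  - 108.172.108.240/28 clear@28
  + 12.168.131.192/26 (H2) depth=26
  + 0.0.0.0/0 (H5) depth=0
  + 64.0.0.0/2 (H4) depth=2
  + 12.168.0.0/16 (H5) depth=16
  + 0.0.0.0/0 (H5) depth=0
  + 108.172.108.252/31 (H0) depth=31
  + 108.172.108.253/32 (H2) depth=32
  lookup 115.232.40.165: bits 011 walk d0:H5→d1:-→d2:H4→d3:- -> H4
  - 108.172.108.253/32 clear@32
  - 12.168.0.0/16 clear@16
  lookup 12.168.128.0: bits 0000110010101000100000 walk d0:H5→d1:-→d2:-→d3:-→d4:-→d5:-→d6:-→d7:-→d8:-→d9:-→d10:-→d11:-→d12:-→d13:-→d14:-→d15:H3→d16:-→d17:-→d18:-→d19:-→d20:H0→d21:-→d22:- -> H0
  + 104.0.0.0/5 (H2) depth=5
  - 12.168.0.0/15 clear@15
  - 64.0.0.0/2 clear@2
  lookup 12.168.128.0: bits 0000110010101000100000 walk d0:H5→d1:-→d2:-→d3:-→d4:-→d5:-→d6:-→d7:-→d8:-→d9:-→d10:-→d11:-→d12:-→d13:-→d14:-→d15:-→d16:-→d17:-→d18:-→d19:-→d20:H0→d21:-→d22:- -> H0
  lookup 104.22.246.214: bits 01101 walk d0:H5→d1:-→d2:-→d3:-→d4:-→d5:H2 -> H2

== LOOKUPS ==
["H4","H0","H0","H2"]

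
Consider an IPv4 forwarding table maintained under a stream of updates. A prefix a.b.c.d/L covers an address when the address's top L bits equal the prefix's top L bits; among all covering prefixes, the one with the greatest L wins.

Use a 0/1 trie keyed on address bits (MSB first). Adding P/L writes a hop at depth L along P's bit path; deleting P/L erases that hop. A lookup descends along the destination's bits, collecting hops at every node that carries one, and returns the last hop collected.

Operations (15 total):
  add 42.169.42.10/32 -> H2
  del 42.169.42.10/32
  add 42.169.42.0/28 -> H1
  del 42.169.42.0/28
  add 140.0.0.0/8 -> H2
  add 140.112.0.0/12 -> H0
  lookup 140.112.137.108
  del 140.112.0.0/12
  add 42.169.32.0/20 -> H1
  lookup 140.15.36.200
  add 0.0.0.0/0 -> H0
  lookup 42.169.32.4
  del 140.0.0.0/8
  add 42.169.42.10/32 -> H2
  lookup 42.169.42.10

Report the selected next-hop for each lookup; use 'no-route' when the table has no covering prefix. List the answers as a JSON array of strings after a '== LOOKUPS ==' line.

Apply in order:
  + 42.169.42.10/32 (H2) depth=32
  - 42.169.42.10/32 clear@32
  + 42.169.42.0/28 (H1) depth=28
  - 42.169.42.0/28 clear@28
  + 140.0.0.0/8 (H2) depth=8
  + 140.112.0.0/12 (H0) depth=12
  lookup 140.112.137.108: bits 100011000111 walk d0:-→d1:-→d2:-→d3:-→d4:-→d5:-→d6:-→d7:-→d8:H2→d9:-→d10:-→d11:-→d12:H0 -> H0
  - 140.112.0.0/12 clear@12
  + 42.169.32.0/20 (H1) depth=20
  lookup 140.15.36.200: bits 100011000 walk d0:-→d1:-→d2:-→d3:-→d4:-→d5:-→d6:-→d7:-→d8:H2→d9:- -> H2
  + 0.0.0.0/0 (H0) depth=0
  lookup 42.169.32.4: bits 00101010101010010010 walk d0:H0→d1:-→d2:-→d3:-→d4:-→d5:-→d6:-→d7:-→d8:-→d9:-→d10:-→d11:-→d12:-→d13:-→d14:-→d15:-→d16:-→d17:-→d18:-→d19:-→d20:H1 -> H1
  - 140.0.0.0/8 clear@8
  + 42.169.42.10/32 (H2) depth=32
  lookup 42.169.42.10: bits 00101010101010010010101000001010 walk d0:H0→d1:-→d2:-→d3:-→d4:-→d5:-→d6:-→d7:-→d8:-→d9:-→d10:-→d11:-→d12:-→d13:-→d14:-→d15:-→d16:-→d17:-→d18:-→d19:-→d20:H1→d21:-→d22:-→d23:-→d24:-→d25:-→d26:-→d27:-→d28:-→d29:-→d30:-→d31:-→d32:H2 -> H2

== LOOKUPS ==
["H0","H2","H1","H2"]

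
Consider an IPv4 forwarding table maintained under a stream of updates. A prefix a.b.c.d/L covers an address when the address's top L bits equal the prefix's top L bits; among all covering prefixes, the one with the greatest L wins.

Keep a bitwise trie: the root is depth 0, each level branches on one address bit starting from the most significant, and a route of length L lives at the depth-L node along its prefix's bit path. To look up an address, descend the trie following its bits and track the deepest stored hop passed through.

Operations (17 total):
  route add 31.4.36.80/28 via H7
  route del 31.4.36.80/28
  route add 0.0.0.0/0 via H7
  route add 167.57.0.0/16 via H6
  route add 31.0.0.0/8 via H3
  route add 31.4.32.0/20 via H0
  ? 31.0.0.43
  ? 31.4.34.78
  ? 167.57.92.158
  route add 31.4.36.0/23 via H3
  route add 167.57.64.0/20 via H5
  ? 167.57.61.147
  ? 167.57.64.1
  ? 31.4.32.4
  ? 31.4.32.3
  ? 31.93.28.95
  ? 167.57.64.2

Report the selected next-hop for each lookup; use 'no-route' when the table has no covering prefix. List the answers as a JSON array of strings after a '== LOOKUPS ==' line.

Apply in order:
  add 31.4.36.80/28 -> H7 at depth 28
  - 31.4.36.80/28 clear@28
  add 0.0.0.0/0 -> H7 at depth 0
  add 167.57.0.0/16 -> H6 at depth 16
  add 31.0.0.0/8 -> H3 at depth 8
  add 31.4.32.0/20 -> H0 at depth 20
  Q 31.0.0.43: descend 0001111100000 ; hops seen [H7,H3] ; pick H3
  Q 31.4.34.78: descend 000111110000010000100 ; hops seen [H7,H3,H0] ; pick H0
  Q 167.57.92.158: descend 1010011100111001 ; hops seen [H7,H6] ; pick H6
  add 31.4.36.0/23 -> H3 at depth 23
  add 167.57.64.0/20 -> H5 at depth 20
  Q 167.57.61.147: descend 10100111001110010 ; hops seen [H7,H6] ; pick H6
  Q 167.57.64.1: descend 10100111001110010100 ; hops seen [H7,H6,H5] ; pick H5
  Q 31.4.32.4: descend 000111110000010000100 ; hops seen [H7,H3,H0] ; pick H0
  Q 31.4.32.3: descend 000111110000010000100 ; hops seen [H7,H3,H0] ; pick H0
  Q 31.93.28.95: descend 000111110 ; hops seen [H7,H3] ; pick H3
  Q 167.57.64.2: descend 10100111001110010100 ; hops seen [H7,H6,H5] ; pick H5

== LOOKUPS ==
["H3","H0","H6","H6","H5","H0","H0","H3","H5"]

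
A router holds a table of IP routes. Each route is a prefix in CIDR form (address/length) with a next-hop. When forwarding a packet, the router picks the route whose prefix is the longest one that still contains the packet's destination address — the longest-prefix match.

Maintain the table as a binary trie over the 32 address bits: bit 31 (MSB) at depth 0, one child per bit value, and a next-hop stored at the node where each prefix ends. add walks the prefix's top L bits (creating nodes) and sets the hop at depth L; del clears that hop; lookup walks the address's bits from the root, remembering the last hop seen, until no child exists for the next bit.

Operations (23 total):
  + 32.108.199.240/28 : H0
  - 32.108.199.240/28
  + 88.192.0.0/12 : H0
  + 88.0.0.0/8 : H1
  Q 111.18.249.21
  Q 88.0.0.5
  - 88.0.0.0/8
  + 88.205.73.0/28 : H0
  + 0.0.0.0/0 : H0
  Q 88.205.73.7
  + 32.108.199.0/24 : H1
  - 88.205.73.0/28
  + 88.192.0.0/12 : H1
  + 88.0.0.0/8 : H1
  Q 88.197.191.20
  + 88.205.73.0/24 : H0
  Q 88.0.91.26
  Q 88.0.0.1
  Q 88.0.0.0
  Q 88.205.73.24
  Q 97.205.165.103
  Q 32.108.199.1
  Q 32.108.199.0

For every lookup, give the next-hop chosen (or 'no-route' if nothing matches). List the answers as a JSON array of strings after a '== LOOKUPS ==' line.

Process each operation:
  add 32.108.199.240/28 -> H0 at depth 28
  del 32.108.199.240/28 (clear depth 28)
  add 88.192.0.0/12 -> H0 at depth 12
  add 88.0.0.0/8 -> H1 at depth 8
  lookup 111.18.249.21: bits 01 walk d0:-→d1:-→d2:- -> no-route
  lookup 88.0.0.5: bits 01011000 walk d0:-→d1:-→d2:-→d3:-→d4:-→d5:-→d6:-→d7:-→d8:H1 -> H1
  del 88.0.0.0/8 (clear depth 8)
  add 88.205.73.0/28 -> H0 at depth 28
  add 0.0.0.0/0 -> H0 at depth 0
  lookup 88.205.73.7: bits 0101100011001101010010010000 walk d0:H0→d1:-→d2:-→d3:-→d4:-→d5:-→d6:-→d7:-→d8:-→d9:-→d10:-→d11:-→d12:H0→d13:-→d14:-→d15:-→d16:-→d17:-→d18:-→d19:-→d20:-→d21:-→d22:-→d23:-→d24:-→d25:-→d26:-→d27:-→d28:H0 -> H0
  add 32.108.199.0/24 -> H1 at depth 24
  del 88.205.73.0/28 (clear depth 28)
  add 88.192.0.0/12 -> H1 at depth 12
  add 88.0.0.0/8 -> H1 at depth 8
  lookup 88.197.191.20: bits 010110001100 walk d0:H0→d1:-→d2:-→d3:-→d4:-→d5:-→d6:-→d7:-→d8:H1→d9:-→d10:-→d11:-→d12:H1 -> H1
  add 88.205.73.0/24 -> H0 at depth 24
  lookup 88.0.91.26: bits 01011000 walk d0:H0→d1:-→d2:-→d3:-→d4:-→d5:-→d6:-→d7:-→d8:H1 -> H1
  lookup 88.0.0.1: bits 01011000 walk d0:H0→d1:-→d2:-→d3:-→d4:-→d5:-→d6:-→d7:-→d8:H1 -> H1
  lookup 88.0.0.0: bits 01011000 walk d0:H0→d1:-→d2:-→d3:-→d4:-→d5:-→d6:-→d7:-→d8:H1 -> H1
  lookup 88.205.73.24: bits 010110001100110101001001000 walk d0:H0→d1:-→d2:-→d3:-→d4:-→d5:-→d6:-→d7:-→d8:H1→d9:-→d10:-→d11:-→d12:H1→d13:-→d14:-→d15:-→d16:-→d17:-→d18:-→d19:-→d20:-→d21:-→d22:-→d23:-→d24:H0→d25:-→d26:-→d27:- -> H0
  lookup 97.205.165.103: bits 01 walk d0:H0→d1:-→d2:- -> H0
  lookup 32.108.199.1: bits 001000000110110011000111 walk d0:H0→d1:-→d2:-→d3:-→d4:-→d5:-→d6:-→d7:-→d8:-→d9:-→d10:-→d11:-→d12:-→d13:-→d14:-→d15:-→d16:-→d17:-→d18:-→d19:-→d20:-→d21:-→d22:-→d23:-→d24:H1 -> H1
  lookup 32.108.199.0: bits 001000000110110011000111 walk d0:H0→d1:-→d2:-→d3:-→d4:-→d5:-→d6:-→d7:-→d8:-→d9:-→d10:-→d11:-→d12:-→d13:-→d14:-→d15:-→d16:-→d17:-→d18:-→d19:-→d20:-→d21:-→d22:-→d23:-→d24:H1 -> H1

== LOOKUPS ==
["no-route","H1","H0","H1","H1","H1","H1","H0","H0","H1","H1"]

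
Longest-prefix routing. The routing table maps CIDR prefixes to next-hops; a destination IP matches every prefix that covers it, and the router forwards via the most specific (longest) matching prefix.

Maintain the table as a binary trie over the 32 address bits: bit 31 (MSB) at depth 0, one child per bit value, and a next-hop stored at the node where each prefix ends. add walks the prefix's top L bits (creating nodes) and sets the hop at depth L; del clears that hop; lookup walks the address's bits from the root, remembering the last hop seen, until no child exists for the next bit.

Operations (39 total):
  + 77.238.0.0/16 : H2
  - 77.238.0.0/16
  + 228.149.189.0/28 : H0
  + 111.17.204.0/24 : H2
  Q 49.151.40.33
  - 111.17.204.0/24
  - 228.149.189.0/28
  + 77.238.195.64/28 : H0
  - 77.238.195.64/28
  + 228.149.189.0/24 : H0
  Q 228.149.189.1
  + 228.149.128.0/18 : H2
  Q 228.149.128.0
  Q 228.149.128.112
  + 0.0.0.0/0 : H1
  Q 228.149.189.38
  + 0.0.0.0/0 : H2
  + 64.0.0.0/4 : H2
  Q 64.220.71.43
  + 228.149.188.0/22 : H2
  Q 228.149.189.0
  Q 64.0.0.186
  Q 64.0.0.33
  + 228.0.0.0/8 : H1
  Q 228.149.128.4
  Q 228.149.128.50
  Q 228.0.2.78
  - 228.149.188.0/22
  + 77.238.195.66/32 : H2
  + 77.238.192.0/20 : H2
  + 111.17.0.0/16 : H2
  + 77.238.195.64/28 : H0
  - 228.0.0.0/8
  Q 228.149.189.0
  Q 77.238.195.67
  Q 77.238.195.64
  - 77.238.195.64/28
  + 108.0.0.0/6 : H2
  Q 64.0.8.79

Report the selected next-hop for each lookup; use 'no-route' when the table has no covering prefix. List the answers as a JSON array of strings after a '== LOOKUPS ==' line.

Trace:
  + 77.238.0.0/16 (H2) depth=16
  del 77.238.0.0/16 (clear depth 16)
  + 228.149.189.0/28 (H0) depth=28
  + 111.17.204.0/24 (H2) depth=24
  Q 49.151.40.33: descend 0 ; hops seen [∅] ; pick no-route
  del 111.17.204.0/24 (clear depth 24)
  del 228.149.189.0/28 (clear depth 28)
  + 77.238.195.64/28 (H0) depth=28
  del 77.238.195.64/28 (clear depth 28)
  + 228.149.189.0/24 (H0) depth=24
  Q 228.149.189.1: descend 1110010010010101101111010000 ; hops seen [H0] ; pick H0
  + 228.149.128.0/18 (H2) depth=18
  Q 228.149.128.0: descend 111001001001010110 ; hops seen [H2] ; pick H2
  Q 228.149.128.112: descend 111001001001010110 ; hops seen [H2] ; pick H2
  + 0.0.0.0/0 (H1) depth=0
  Q 228.149.189.38: descend 11100100100101011011110100 ; hops seen [H1,H2,H0] ; pick H0
  + 0.0.0.0/0 (H2) depth=0
  + 64.0.0.0/4 (H2) depth=4
  Q 64.220.71.43: descend 0100 ; hops seen [H2,H2] ; pick H2
  + 228.149.188.0/22 (H2) depth=22
  Q 228.149.189.0: descend 1110010010010101101111010000 ; hops seen [H2,H2,H2,H0] ; pick H0
  Q 64.0.0.186: descend 0100 ; hops seen [H2,H2] ; pick H2
  Q 64.0.0.33: descend 0100 ; hops seen [H2,H2] ; pick H2
  + 228.0.0.0/8 (H1) depth=8
  Q 228.149.128.4: descend 111001001001010110 ; hops seen [H2,H1,H2] ; pick H2
  Q 228.149.128.50: descend 111001001001010110 ; hops seen [H2,H1,H2] ; pick H2
  Q 228.0.2.78: descend 11100100 ; hops seen [H2,H1] ; pick H1
  del 228.149.188.0/22 (clear depth 22)
  + 77.238.195.66/32 (H2) depth=32
  + 77.238.192.0/20 (H2) depth=20
  + 111.17.0.0/16 (H2) depth=16
  + 77.238.195.64/28 (H0) depth=28
  del 228.0.0.0/8 (clear depth 8)
  Q 228.149.189.0: descend 1110010010010101101111010000 ; hops seen [H2,H2,H0] ; pick H0
  Q 77.238.195.67: descend 0100110111101110110000110100001 ; hops seen [H2,H2,H2,H0] ; pick H0
  Q 77.238.195.64: descend 010011011110111011000011010000 ; hops seen [H2,H2,H2,H0] ; pick H0
  del 77.238.195.64/28 (clear depth 28)
  + 108.0.0.0/6 (H2) depth=6
  Q 64.0.8.79: descend 0100 ; hops seen [H2,H2] ; pick H2

== LOOKUPS ==
["no-route","H0","H2","H2","H0","H2","H0","H2","H2","H2","H2","H1","H0","H0","H0","H2"]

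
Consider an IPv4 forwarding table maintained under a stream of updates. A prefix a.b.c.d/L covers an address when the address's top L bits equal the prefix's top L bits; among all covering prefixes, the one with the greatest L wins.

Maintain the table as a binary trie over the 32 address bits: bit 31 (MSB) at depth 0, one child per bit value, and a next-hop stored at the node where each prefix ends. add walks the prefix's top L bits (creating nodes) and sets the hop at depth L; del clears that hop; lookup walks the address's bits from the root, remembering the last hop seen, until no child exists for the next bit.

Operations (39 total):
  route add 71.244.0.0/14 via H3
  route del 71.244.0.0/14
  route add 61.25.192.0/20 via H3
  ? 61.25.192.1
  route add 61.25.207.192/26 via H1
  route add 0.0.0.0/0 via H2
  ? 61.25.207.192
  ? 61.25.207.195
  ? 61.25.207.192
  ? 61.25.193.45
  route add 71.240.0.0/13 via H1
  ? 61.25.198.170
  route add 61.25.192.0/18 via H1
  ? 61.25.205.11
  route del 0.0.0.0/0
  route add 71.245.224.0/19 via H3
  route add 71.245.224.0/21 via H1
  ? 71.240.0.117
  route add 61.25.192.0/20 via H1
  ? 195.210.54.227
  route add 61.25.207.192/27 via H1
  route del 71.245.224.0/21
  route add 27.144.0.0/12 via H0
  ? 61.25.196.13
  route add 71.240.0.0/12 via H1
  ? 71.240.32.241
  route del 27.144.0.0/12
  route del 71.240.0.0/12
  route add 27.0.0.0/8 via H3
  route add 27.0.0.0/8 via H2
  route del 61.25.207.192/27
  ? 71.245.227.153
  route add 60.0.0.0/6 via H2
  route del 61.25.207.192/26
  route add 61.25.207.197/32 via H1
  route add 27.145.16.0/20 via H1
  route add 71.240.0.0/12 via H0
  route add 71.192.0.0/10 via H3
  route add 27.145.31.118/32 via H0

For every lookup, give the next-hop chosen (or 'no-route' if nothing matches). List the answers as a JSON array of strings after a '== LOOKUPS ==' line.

Process each operation:
  add 71.244.0.0/14 -> H3 at depth 14
  del 71.244.0.0/14 (clear depth 14)
  add 61.25.192.0/20 -> H3 at depth 20
  Q 61.25.192.1: descend 00111101000110011100 ; hops seen [H3] ; pick H3
  add 61.25.207.192/26 -> H1 at depth 26
  add 0.0.0.0/0 -> H2 at depth 0
  Q 61.25.207.192: descend 00111101000110011100111111 ; hops seen [H2,H3,H1] ; pick H1
  Q 61.25.207.195: descend 00111101000110011100111111 ; hops seen [H2,H3,H1] ; pick H1
  Q 61.25.207.192: descend 00111101000110011100111111 ; hops seen [H2,H3,H1] ; pick H1
  Q 61.25.193.45: descend 00111101000110011100 ; hops seen [H2,H3] ; pick H3
  add 71.240.0.0/13 -> H1 at depth 13
  Q 61.25.198.170: descend 00111101000110011100 ; hops seen [H2,H3] ; pick H3
  add 61.25.192.0/18 -> H1 at depth 18
  Q 61.25.205.11: descend 0011110100011001110011 ; hops seen [H2,H1,H3] ; pick H3
  del 0.0.0.0/0 (clear depth 0)
  add 71.245.224.0/19 -> H3 at depth 19
  add 71.245.224.0/21 -> H1 at depth 21
  Q 71.240.0.117: descend 0100011111110 ; hops seen [H1] ; pick H1
  add 61.25.192.0/20 -> H1 at depth 20
  Q 195.210.54.227: descend ε ; hops seen [∅] ; pick no-route
  add 61.25.207.192/27 -> H1 at depth 27
  del 71.245.224.0/21 (clear depth 21)
  add 27.144.0.0/12 -> H0 at depth 12
  Q 61.25.196.13: descend 00111101000110011100 ; hops seen [H1,H1] ; pick H1
  add 71.240.0.0/12 -> H1 at depth 12
  Q 71.240.32.241: descend 0100011111110 ; hops seen [H1,H1] ; pick H1
  del 27.144.0.0/12 (clear depth 12)
  del 71.240.0.0/12 (clear depth 12)
  add 27.0.0.0/8 -> H3 at depth 8
  add 27.0.0.0/8 -> H2 at depth 8
  del 61.25.207.192/27 (clear depth 27)
  Q 71.245.227.153: descend 010001111111010111100 ; hops seen [H1,H3] ; pick H3
  add 60.0.0.0/6 -> H2 at depth 6
  del 61.25.207.192/26 (clear depth 26)
  add 61.25.207.197/32 -> H1 at depth 32
  add 27.145.16.0/20 -> H1 at depth 20
  add 71.240.0.0/12 -> H0 at depth 12
  add 71.192.0.0/10 -> H3 at depth 10
  add 27.145.31.118/32 -> H0 at depth 32

== LOOKUPS ==
["H3","H1","H1","H1","H3","H3","H3","H1","no-route","H1","H1","H3"]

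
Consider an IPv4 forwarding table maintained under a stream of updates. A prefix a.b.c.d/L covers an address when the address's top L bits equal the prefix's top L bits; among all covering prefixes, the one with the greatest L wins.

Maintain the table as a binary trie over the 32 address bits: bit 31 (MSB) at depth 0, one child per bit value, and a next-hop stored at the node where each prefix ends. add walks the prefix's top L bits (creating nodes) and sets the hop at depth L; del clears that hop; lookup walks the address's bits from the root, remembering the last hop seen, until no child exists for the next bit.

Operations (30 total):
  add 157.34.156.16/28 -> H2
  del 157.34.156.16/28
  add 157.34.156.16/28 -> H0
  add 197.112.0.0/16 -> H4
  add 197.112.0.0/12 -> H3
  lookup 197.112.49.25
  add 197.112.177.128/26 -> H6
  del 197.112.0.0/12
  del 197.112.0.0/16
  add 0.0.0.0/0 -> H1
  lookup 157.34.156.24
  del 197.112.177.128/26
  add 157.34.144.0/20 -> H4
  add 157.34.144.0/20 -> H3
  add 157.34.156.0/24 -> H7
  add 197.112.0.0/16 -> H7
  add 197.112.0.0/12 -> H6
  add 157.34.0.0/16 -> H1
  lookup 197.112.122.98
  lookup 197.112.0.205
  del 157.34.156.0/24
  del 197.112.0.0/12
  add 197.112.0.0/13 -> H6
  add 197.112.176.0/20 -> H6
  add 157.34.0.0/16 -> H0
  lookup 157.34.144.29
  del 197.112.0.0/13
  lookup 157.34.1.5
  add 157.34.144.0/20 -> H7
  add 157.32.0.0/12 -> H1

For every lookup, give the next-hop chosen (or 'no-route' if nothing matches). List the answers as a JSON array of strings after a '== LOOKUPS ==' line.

Trace:
  add 157.34.156.16/28 -> H2 at depth 28
  - 157.34.156.16/28 clear@28
  add 157.34.156.16/28 -> H0 at depth 28
  add 197.112.0.0/16 -> H4 at depth 16
  add 197.112.0.0/12 -> H3 at depth 12
  Q 197.112.49.25: descend 1100010101110000 ; hops seen [H3,H4] ; pick H4
  add 197.112.177.128/26 -> H6 at depth 26
  - 197.112.0.0/12 clear@12
  - 197.112.0.0/16 clear@16
  add 0.0.0.0/0 -> H1 at depth 0
  Q 157.34.156.24: descend 1001110100100010100111000001 ; hops seen [H1,H0] ; pick H0
  - 197.112.177.128/26 clear@26
  add 157.34.144.0/20 -> H4 at depth 20
  add 157.34.144.0/20 -> H3 at depth 20
  add 157.34.156.0/24 -> H7 at depth 24
  add 197.112.0.0/16 -> H7 at depth 16
  add 197.112.0.0/12 -> H6 at depth 12
  add 157.34.0.0/16 -> H1 at depth 16
  Q 197.112.122.98: descend 1100010101110000 ; hops seen [H1,H6,H7] ; pick H7
  Q 197.112.0.205: descend 1100010101110000 ; hops seen [H1,H6,H7] ; pick H7
  - 157.34.156.0/24 clear@24
  - 197.112.0.0/12 clear@12
  add 197.112.0.0/13 -> H6 at depth 13
  add 197.112.176.0/20 -> H6 at depth 20
  add 157.34.0.0/16 -> H0 at depth 16
  Q 157.34.144.29: descend 10011101001000101001 ; hops seen [H1,H0,H3] ; pick H3
  - 197.112.0.0/13 clear@13
  Q 157.34.1.5: descend 1001110100100010 ; hops seen [H1,H0] ; pick H0
  add 157.34.144.0/20 -> H7 at depth 20
  add 157.32.0.0/12 -> H1 at depth 12

== LOOKUPS ==
["H4","H0","H7","H7","H3","H0"]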